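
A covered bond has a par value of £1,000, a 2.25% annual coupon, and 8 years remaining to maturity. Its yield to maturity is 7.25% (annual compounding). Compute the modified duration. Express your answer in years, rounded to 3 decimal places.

6.778 years

Periodic yield y = 0.0725. First find Macaulay duration:
  t   CF        PV=CF/(1+0.0725)^t    t·PV
  1        22.50        20.9790        20.9790
  2        22.50        19.5609        39.1217
  3        22.50        18.2386        54.7157
  4        22.50        17.0057        68.0226
  5        22.50        15.8561        79.2804
  6        22.50        14.7842        88.7054
  7        22.50        13.7848        96.4938
  8     1,022.50       584.0969     4,672.7753
  Σ                    704.3062     5,120.0940
P = 704.3062; Macaulay duration = 5,120.0940 / 704.3062 = 7.26970 years.
Modified duration = D_Mac / (1 + y) = 7.26970 / 1.0725 = 6.77827 years.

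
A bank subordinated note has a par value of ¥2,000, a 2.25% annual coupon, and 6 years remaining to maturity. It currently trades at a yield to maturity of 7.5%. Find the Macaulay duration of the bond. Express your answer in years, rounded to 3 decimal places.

Periodic yield y = 0.075. Discount each cash flow and weight by its year:
  t   CF        PV=CF/(1+0.075)^t    t·PV
  1        45.00        41.8605        41.8605
  2        45.00        38.9400        77.8799
  3        45.00        36.2232       108.6697
  4        45.00        33.6960       134.7841
  5        45.00        31.3451       156.7257
  6     2,045.00     1,325.0813     7,950.4878
  Σ                  1,507.1461     8,470.4077
Price P = Σ PV = 1,507.1461.
Macaulay duration = Σ(t·PV) / P = 8,470.4077 / 1,507.1461 = 5.62016 years.

5.620 years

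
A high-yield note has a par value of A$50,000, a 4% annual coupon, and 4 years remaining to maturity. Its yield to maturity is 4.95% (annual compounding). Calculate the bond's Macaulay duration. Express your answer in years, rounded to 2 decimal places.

Periodic yield y = 0.0495. Discount each cash flow and weight by its year:
  t   CF        PV=CF/(1+0.0495)^t    t·PV
  1     2,000.00     1,905.6694     1,905.6694
  2     2,000.00     1,815.7879     3,631.5757
  3     2,000.00     1,730.1457     5,190.4370
  4    52,000.00    42,862.1125   171,448.4500
  Σ                 48,313.7154   182,176.1321
Price P = Σ PV = 48,313.7154.
Macaulay duration = Σ(t·PV) / P = 182,176.1321 / 48,313.7154 = 3.77069 years.

3.77 years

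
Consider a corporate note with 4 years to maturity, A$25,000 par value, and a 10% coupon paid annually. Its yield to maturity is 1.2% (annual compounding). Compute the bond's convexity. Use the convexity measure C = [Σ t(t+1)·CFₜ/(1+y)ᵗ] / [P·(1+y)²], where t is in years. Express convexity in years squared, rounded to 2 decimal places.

With y = 0.012:
  t   CF        PV=CF/(1+0.012)^t    t·PV        t(t+1)·PV
  1     2,500.00     2,470.3557     2,470.3557       4,940.7115
  2     2,500.00     2,441.0630     4,882.1260      14,646.3779
  3     2,500.00     2,412.1176     7,236.3527      28,945.4108
  4    27,500.00    26,218.6692   104,874.6767     524,373.3836
  Σ                 33,542.2055   119,463.5111     572,905.8837
P = 33,542.2055.
Convexity = Σ t(t+1)·PV / [P·(1+y)²] = 572,905.8837 / (33,542.2055 × 1.024144) = 16.67749.

16.68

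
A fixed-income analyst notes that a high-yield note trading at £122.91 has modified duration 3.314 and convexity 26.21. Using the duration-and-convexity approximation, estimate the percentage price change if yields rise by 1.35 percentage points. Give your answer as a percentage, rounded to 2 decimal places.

Duration effect: -D_mod·Δy = -3.314 × (+0.0135) = -0.044739
Convexity effect: ½·C·(Δy)² = 0.5 × 26.21 × (0.0135)² = +0.00238838625
ΔP/P ≈ -0.044739 + 0.00238838625 = -0.04235061375
= -4.235061375%.

-4.24%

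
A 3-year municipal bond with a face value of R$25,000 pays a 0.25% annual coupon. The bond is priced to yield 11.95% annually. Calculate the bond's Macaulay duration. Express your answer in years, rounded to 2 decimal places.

Periodic yield y = 0.1195. Discount each cash flow and weight by its year:
  t   CF        PV=CF/(1+0.1195)^t    t·PV
  1        62.50        55.8285        55.8285
  2        62.50        49.8691        99.7383
  3    25,062.50    17,862.9053    53,588.7159
  Σ                 17,968.6029    53,744.2827
Price P = Σ PV = 17,968.6029.
Macaulay duration = Σ(t·PV) / P = 53,744.2827 / 17,968.6029 = 2.99101 years.

2.99 years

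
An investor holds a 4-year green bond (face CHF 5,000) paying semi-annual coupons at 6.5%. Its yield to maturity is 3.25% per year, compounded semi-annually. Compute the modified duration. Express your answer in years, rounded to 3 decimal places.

Periodic yield y = 0.01625. First find Macaulay duration:
  t   CF        PV=CF/(1+0.01625)^t    t·PV
  1       162.50       159.9016       159.9016
  2       162.50       157.3447       314.6895
  3       162.50       154.8288       464.4863
  4       162.50       152.3530       609.4122
  5       162.50       149.9169       749.5845
  6       162.50       147.5197       885.1182
  7       162.50       145.1608     1,016.1258
  8     5,162.50     4,537.9070    36,303.2564
  Σ                  5,604.9326    40,502.5745
P = 5,604.9326; Macaulay duration = 40,502.5745 / 5,604.9326 = 7.22624 half-year periods = 3.61312 years.
Modified duration = D_Mac / (1 + y) = 3.61312 / 1.01625 = 3.55534 years.

3.555 years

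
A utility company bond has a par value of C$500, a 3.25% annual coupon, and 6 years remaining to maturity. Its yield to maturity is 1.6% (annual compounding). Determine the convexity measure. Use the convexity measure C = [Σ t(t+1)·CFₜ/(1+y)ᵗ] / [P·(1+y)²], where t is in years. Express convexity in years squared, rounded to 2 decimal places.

36.81

With y = 0.016:
  t   CF        PV=CF/(1+0.016)^t    t·PV        t(t+1)·PV
  1        16.25        15.9941        15.9941          31.9882
  2        16.25        15.7422        31.4844          94.4533
  3        16.25        15.4943        46.4829         185.9317
  4        16.25        15.2503        61.0012         305.0061
  5        16.25        15.0101        75.0507         450.3043
  6       516.25       469.3511     2,816.1065      19,712.7452
  Σ                    546.8421     3,046.1198      20,780.4288
P = 546.8421.
Convexity = Σ t(t+1)·PV / [P·(1+y)²] = 20,780.4288 / (546.8421 × 1.032256) = 36.81333.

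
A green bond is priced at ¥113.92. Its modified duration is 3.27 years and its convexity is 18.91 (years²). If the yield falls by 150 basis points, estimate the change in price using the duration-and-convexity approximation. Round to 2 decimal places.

Duration effect: -D_mod·Δy = -3.27 × (-0.015) = +0.049050
Convexity effect: ½·C·(Δy)² = 0.5 × 18.91 × (-0.015)² = +0.002127375
ΔP/P ≈ +0.049050 + 0.002127375 = +0.051177375
ΔP ≈ 113.92 × (+0.051177375) = +5.83012656.

+¥5.83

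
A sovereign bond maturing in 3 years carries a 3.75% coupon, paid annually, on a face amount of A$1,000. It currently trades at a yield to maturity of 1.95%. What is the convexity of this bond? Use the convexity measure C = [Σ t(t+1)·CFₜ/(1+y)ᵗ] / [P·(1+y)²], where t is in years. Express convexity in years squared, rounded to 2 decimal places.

With y = 0.0195:
  t   CF        PV=CF/(1+0.0195)^t    t·PV        t(t+1)·PV
  1        37.50        36.7827        36.7827          73.5655
  2        37.50        36.0792        72.1584         216.4752
  3     1,037.50       979.0986     2,937.2957      11,749.1828
  Σ                  1,051.9605     3,046.2368      12,039.2234
P = 1,051.9605.
Convexity = Σ t(t+1)·PV / [P·(1+y)²] = 12,039.2234 / (1,051.9605 × 1.039380) = 11.01094.

11.01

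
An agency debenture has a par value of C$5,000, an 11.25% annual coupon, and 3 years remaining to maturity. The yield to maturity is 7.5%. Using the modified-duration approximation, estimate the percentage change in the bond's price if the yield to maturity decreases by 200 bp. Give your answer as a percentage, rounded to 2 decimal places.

Periodic yield y = 0.075. Modified duration first:
  t   CF        PV=CF/(1+0.075)^t    t·PV
  1       562.50       523.2558       523.2558
  2       562.50       486.7496       973.4992
  3     5,562.50     4,477.5932    13,432.7795
  Σ                  5,487.5986    14,929.5345
P = 5,487.5986; D_Mac = 2.72060 yrs; D_mod = 2.72060/(1+0.075) = 2.53079 yrs.
ΔP/P ≈ -D_mod · Δy = -2.53079 × (-0.02) = +0.050616 = +5.0616%.

+5.06%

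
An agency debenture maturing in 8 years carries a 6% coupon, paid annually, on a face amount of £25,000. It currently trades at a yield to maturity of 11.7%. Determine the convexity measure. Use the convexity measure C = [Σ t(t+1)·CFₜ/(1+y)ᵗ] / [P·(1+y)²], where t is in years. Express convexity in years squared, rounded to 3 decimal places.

41.607

With y = 0.117:
  t   CF        PV=CF/(1+0.117)^t    t·PV        t(t+1)·PV
  1     1,500.00     1,342.8827     1,342.8827       2,685.7654
  2     1,500.00     1,202.2227     2,404.4453       7,213.3360
  3     1,500.00     1,076.2960     3,228.8881      12,915.5524
  4     1,500.00       963.5596     3,854.2383      19,271.1913
  5     1,500.00       862.6317     4,313.1583      25,878.9498
  6     1,500.00       772.2754     4,633.6526      32,435.5682
  7     1,500.00       691.3836     4,839.6849      38,717.4792
  8    26,500.00    10,935.0428    87,480.3428     787,323.0849
  Σ                 17,846.2945   112,097.2930     926,440.9273
P = 17,846.2945.
Convexity = Σ t(t+1)·PV / [P·(1+y)²] = 926,440.9273 / (17,846.2945 × 1.247689) = 41.60671.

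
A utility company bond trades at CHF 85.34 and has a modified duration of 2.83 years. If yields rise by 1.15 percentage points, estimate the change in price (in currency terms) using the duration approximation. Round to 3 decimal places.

-CHF 2.777

Duration approximation: ΔP/P ≈ -D_mod · Δy = -2.83 × (+0.0115) = -0.032545.
ΔP ≈ 85.34 × (-0.032545) = -2.7773903.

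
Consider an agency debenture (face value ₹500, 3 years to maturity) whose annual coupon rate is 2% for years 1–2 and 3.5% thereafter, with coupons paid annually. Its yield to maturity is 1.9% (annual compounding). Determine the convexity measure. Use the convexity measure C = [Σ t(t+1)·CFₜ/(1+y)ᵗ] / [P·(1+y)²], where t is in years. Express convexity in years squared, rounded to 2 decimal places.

11.26

With y = 0.019:
  t   CF        PV=CF/(1+0.019)^t    t·PV        t(t+1)·PV
  1        10.00         9.8135         9.8135          19.6271
  2        10.00         9.6306        19.2611          57.7834
  3       517.50       489.0889     1,467.2667       5,869.0667
  Σ                    508.5330     1,496.3414       5,946.4772
P = 508.5330.
Convexity = Σ t(t+1)·PV / [P·(1+y)²] = 5,946.4772 / (508.5330 × 1.038361) = 11.26140.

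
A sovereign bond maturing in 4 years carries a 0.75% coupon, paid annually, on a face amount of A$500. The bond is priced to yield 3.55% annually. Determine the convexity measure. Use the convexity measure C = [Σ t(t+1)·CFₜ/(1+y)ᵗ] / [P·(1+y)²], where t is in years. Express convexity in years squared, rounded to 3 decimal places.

18.359

With y = 0.0355:
  t   CF        PV=CF/(1+0.0355)^t    t·PV        t(t+1)·PV
  1         3.75         3.6214         3.6214           7.2429
  2         3.75         3.4973         6.9946          20.9837
  3         3.75         3.3774        10.1322          40.5287
  4       503.75       438.1418     1,752.5670       8,762.8352
  Σ                    448.6379     1,773.3152       8,831.5904
P = 448.6379.
Convexity = Σ t(t+1)·PV / [P·(1+y)²] = 8,831.5904 / (448.6379 × 1.072260) = 18.35874.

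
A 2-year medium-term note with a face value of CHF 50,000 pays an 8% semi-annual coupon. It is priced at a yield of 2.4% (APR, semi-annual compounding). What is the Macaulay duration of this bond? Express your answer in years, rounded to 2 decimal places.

1.89 years

Periodic yield y = 0.012. Discount each cash flow and weight by its period:
  t   CF        PV=CF/(1+0.012)^t    t·PV
  1     2,000.00     1,976.2846     1,976.2846
  2     2,000.00     1,952.8504     3,905.7008
  3     2,000.00     1,929.6941     5,789.0822
  4    52,000.00    49,577.1199   198,308.4796
  Σ                 55,435.9489   209,979.5471
Price P = Σ PV = 55,435.9489.
Macaulay duration = Σ(t·PV) / P = 209,979.5471 / 55,435.9489 = 3.78779 half-year periods.
In years: 3.78779 / 2 = 1.89389 years.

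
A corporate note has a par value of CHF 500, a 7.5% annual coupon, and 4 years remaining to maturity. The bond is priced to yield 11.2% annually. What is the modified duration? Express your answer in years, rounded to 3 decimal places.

Periodic yield y = 0.112. First find Macaulay duration:
  t   CF        PV=CF/(1+0.112)^t    t·PV
  1        37.50        33.7230        33.7230
  2        37.50        30.3265        60.6529
  3        37.50        27.2720        81.8160
  4       537.50       351.5275     1,406.1100
  Σ                    442.8490     1,582.3020
P = 442.8490; Macaulay duration = 1,582.3020 / 442.8490 = 3.57301 years.
Modified duration = D_Mac / (1 + y) = 3.57301 / 1.112 = 3.21313 years.

3.213 years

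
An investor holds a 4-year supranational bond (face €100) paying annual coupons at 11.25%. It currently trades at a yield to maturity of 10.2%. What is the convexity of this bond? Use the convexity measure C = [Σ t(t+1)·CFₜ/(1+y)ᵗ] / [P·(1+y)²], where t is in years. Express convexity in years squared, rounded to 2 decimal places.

13.43

With y = 0.102:
  t   CF        PV=CF/(1+0.102)^t    t·PV        t(t+1)·PV
  1        11.25        10.2087        10.2087          20.4174
  2        11.25         9.2638        18.5276          55.5828
  3        11.25         8.4064        25.2191         100.8763
  4       111.25        75.4351       301.7405       1,508.7026
  Σ                    103.3140       355.6959       1,685.5791
P = 103.3140.
Convexity = Σ t(t+1)·PV / [P·(1+y)²] = 1,685.5791 / (103.3140 × 1.214404) = 13.43466.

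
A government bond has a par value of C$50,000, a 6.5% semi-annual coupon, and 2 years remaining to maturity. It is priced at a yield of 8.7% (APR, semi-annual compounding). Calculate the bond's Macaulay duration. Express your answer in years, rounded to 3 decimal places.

1.905 years

Periodic yield y = 0.0435. Discount each cash flow and weight by its period:
  t   CF        PV=CF/(1+0.0435)^t    t·PV
  1     1,625.00     1,557.2592     1,557.2592
  2     1,625.00     1,492.3423     2,984.6847
  3     1,625.00     1,430.1316     4,290.3948
  4    51,625.00    43,540.1831   174,160.7324
  Σ                 48,019.9163   182,993.0711
Price P = Σ PV = 48,019.9163.
Macaulay duration = Σ(t·PV) / P = 182,993.0711 / 48,019.9163 = 3.81077 half-year periods.
In years: 3.81077 / 2 = 1.90539 years.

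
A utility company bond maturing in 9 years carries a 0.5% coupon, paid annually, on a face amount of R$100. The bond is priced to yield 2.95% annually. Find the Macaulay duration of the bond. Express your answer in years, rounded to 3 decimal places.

Periodic yield y = 0.0295. Discount each cash flow and weight by its year:
  t   CF        PV=CF/(1+0.0295)^t    t·PV
  1         0.50         0.4857         0.4857
  2         0.50         0.4718         0.9435
  3         0.50         0.4582         1.3747
  4         0.50         0.4451         1.7804
  5         0.50         0.4324         2.1618
  6         0.50         0.4200         2.5198
  7         0.50         0.4079         2.8555
  8         0.50         0.3962         3.1699
  9       100.50        77.3622       696.2599
  Σ                     80.8795       711.5513
Price P = Σ PV = 80.8795.
Macaulay duration = Σ(t·PV) / P = 711.5513 / 80.8795 = 8.79767 years.

8.798 years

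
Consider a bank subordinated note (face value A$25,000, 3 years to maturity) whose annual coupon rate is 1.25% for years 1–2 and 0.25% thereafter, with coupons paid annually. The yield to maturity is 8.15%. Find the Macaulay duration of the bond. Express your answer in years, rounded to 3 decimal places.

Periodic yield y = 0.0815. Discount each cash flow and weight by its year:
  t   CF        PV=CF/(1+0.0815)^t    t·PV
  1       312.50       288.9505       288.9505
  2       312.50       267.1757       534.3514
  3    25,062.50    19,812.7527    59,438.2581
  Σ                 20,368.8789    60,261.5600
Price P = Σ PV = 20,368.8789.
Macaulay duration = Σ(t·PV) / P = 60,261.5600 / 20,368.8789 = 2.95851 years.

2.959 years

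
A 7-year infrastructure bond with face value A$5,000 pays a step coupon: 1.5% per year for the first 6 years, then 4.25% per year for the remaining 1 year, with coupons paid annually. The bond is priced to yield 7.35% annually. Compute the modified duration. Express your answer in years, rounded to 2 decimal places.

Periodic yield y = 0.0735. First find Macaulay duration:
  t   CF        PV=CF/(1+0.0735)^t    t·PV
  1        75.00        69.8649        69.8649
  2        75.00        65.0814       130.1629
  3        75.00        60.6255       181.8764
  4        75.00        56.4746       225.8984
  5        75.00        52.6079       263.0395
  6        75.00        49.0060       294.0358
  7     5,212.50     3,172.7199    22,209.0390
  Σ                  3,526.3802    23,373.9169
P = 3,526.3802; Macaulay duration = 23,373.9169 / 3,526.3802 = 6.62830 years.
Modified duration = D_Mac / (1 + y) = 6.62830 / 1.0735 = 6.17448 years.

6.17 years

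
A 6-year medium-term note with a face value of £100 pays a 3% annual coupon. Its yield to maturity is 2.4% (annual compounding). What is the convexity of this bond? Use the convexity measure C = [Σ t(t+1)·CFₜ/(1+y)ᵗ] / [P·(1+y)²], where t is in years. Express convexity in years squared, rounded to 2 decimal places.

With y = 0.024:
  t   CF        PV=CF/(1+0.024)^t    t·PV        t(t+1)·PV
  1         3.00         2.9297         2.9297           5.8594
  2         3.00         2.8610         5.7220          17.1661
  3         3.00         2.7940         8.3819          33.5276
  4         3.00         2.7285        10.9139          54.5697
  5         3.00         2.6645        13.3227          79.9361
  6       103.00        89.3383       536.0296       3,752.2069
  Σ                    103.3160       577.2998       3,943.2657
P = 103.3160.
Convexity = Σ t(t+1)·PV / [P·(1+y)²] = 3,943.2657 / (103.3160 × 1.048576) = 36.39894.

36.40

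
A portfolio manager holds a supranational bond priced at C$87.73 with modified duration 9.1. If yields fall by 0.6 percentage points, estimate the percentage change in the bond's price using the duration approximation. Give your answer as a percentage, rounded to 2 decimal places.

+5.46%

Duration approximation: ΔP/P ≈ -D_mod · Δy = -9.1 × (-0.006) = +0.054600.
As a percentage: +5.4600%.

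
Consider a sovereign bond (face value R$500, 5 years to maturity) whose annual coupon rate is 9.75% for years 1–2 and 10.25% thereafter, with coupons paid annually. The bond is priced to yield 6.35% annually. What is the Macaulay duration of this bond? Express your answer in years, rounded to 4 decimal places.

4.2407 years

Periodic yield y = 0.0635. Discount each cash flow and weight by its year:
  t   CF        PV=CF/(1+0.0635)^t    t·PV
  1        48.75        45.8392        45.8392
  2        48.75        43.1022        86.2044
  3        51.25        42.6070       127.8211
  4        51.25        40.0630       160.2522
  5       551.25       405.1923     2,025.9613
  Σ                    576.8038     2,446.0782
Price P = Σ PV = 576.8038.
Macaulay duration = Σ(t·PV) / P = 2,446.0782 / 576.8038 = 4.24075 years.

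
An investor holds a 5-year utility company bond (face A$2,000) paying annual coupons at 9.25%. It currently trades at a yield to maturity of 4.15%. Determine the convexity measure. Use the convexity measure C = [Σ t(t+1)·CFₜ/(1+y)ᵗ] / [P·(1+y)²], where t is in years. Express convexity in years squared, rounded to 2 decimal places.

22.55

With y = 0.0415:
  t   CF        PV=CF/(1+0.0415)^t    t·PV        t(t+1)·PV
  1       185.00       177.6284       177.6284         355.2568
  2       185.00       170.5506       341.1011       1,023.3034
  3       185.00       163.7547       491.2642       1,965.0570
  4       185.00       157.2297       628.9189       3,144.5943
  5     2,185.00     1,783.0153     8,915.0765      53,490.4590
  Σ                  2,452.1788    10,553.9892      59,978.6706
P = 2,452.1788.
Convexity = Σ t(t+1)·PV / [P·(1+y)²] = 59,978.6706 / (2,452.1788 × 1.084722) = 22.54894.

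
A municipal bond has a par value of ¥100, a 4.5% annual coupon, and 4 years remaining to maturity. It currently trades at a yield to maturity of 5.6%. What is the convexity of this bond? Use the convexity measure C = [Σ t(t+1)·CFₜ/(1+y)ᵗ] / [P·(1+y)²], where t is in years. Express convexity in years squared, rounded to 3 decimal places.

16.408

With y = 0.056:
  t   CF        PV=CF/(1+0.056)^t    t·PV        t(t+1)·PV
  1         4.50         4.2614         4.2614           8.5227
  2         4.50         4.0354         8.0708          24.2123
  3         4.50         3.8214        11.4642          45.8566
  4       104.50        84.0351       336.1403       1,680.7016
  Σ                     96.1532       359.9366       1,759.2932
P = 96.1532.
Convexity = Σ t(t+1)·PV / [P·(1+y)²] = 1,759.2932 / (96.1532 × 1.115136) = 16.40766.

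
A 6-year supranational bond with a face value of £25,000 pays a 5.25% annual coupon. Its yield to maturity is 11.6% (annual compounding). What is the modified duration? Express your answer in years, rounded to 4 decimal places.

4.6273 years

Periodic yield y = 0.116. First find Macaulay duration:
  t   CF        PV=CF/(1+0.116)^t    t·PV
  1     1,312.50     1,176.0753     1,176.0753
  2     1,312.50     1,053.8309     2,107.6618
  3     1,312.50       944.2929     2,832.8787
  4     1,312.50       846.1406     3,384.5624
  5     1,312.50       758.1905     3,790.9525
  6    26,312.50    13,619.9949    81,719.9695
  Σ                 18,398.5251    95,012.1002
P = 18,398.5251; Macaulay duration = 95,012.1002 / 18,398.5251 = 5.16412 years.
Modified duration = D_Mac / (1 + y) = 5.16412 / 1.116 = 4.62734 years.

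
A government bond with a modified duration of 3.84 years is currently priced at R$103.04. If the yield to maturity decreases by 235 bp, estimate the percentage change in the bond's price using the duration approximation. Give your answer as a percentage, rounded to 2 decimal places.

+9.02%

Duration approximation: ΔP/P ≈ -D_mod · Δy = -3.84 × (-0.0235) = +0.090240.
As a percentage: +9.0240%.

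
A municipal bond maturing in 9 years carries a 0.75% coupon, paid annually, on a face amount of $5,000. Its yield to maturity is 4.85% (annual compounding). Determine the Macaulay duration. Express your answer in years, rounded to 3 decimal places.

8.672 years

Periodic yield y = 0.0485. Discount each cash flow and weight by its year:
  t   CF        PV=CF/(1+0.0485)^t    t·PV
  1        37.50        35.7654        35.7654
  2        37.50        34.1110        68.2220
  3        37.50        32.5331        97.5994
  4        37.50        31.0283       124.1131
  5        37.50        29.5930       147.9650
  6        37.50        28.2241       169.3448
  7        37.50        26.9186       188.4301
  8        37.50        25.6734       205.3874
  9     5,037.50     3,289.2671    29,603.4042
  Σ                  3,533.1141    30,640.2314
Price P = Σ PV = 3,533.1141.
Macaulay duration = Σ(t·PV) / P = 30,640.2314 / 3,533.1141 = 8.67230 years.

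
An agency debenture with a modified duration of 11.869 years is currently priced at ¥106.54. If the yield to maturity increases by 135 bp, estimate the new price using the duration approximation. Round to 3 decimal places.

¥89.469

Duration approximation: ΔP/P ≈ -D_mod · Δy = -11.869 × (+0.0135) = -0.1602315.
New price ≈ 106.54 × (1 - 0.1602315) = 89.46893599.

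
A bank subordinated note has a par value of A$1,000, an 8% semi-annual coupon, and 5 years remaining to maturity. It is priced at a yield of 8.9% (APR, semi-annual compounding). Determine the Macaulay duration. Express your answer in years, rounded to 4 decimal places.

Periodic yield y = 0.0445. Discount each cash flow and weight by its period:
  t   CF        PV=CF/(1+0.0445)^t    t·PV
  1        40.00        38.2958        38.2958
  2        40.00        36.6643        73.3286
  3        40.00        35.1022       105.3067
  4        40.00        33.6067       134.4269
  5        40.00        32.1749       160.8747
  6        40.00        30.8042       184.8249
  7        40.00        29.4918       206.4424
  8        40.00        28.2353       225.8824
  9        40.00        27.0324       243.2913
  10    1,040.00       672.8975     6,728.9747
  Σ                    964.3051     8,101.6484
Price P = Σ PV = 964.3051.
Macaulay duration = Σ(t·PV) / P = 8,101.6484 / 964.3051 = 8.40154 half-year periods.
In years: 8.40154 / 2 = 4.20077 years.

4.2008 years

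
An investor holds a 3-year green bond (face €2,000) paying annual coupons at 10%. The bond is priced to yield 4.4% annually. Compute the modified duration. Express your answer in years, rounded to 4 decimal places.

Periodic yield y = 0.044. First find Macaulay duration:
  t   CF        PV=CF/(1+0.044)^t    t·PV
  1       200.00       191.5709       191.5709
  2       200.00       183.4970       366.9940
  3     2,200.00     1,933.3976     5,800.1929
  Σ                  2,308.4655     6,358.7578
P = 2,308.4655; Macaulay duration = 6,358.7578 / 2,308.4655 = 2.75454 years.
Modified duration = D_Mac / (1 + y) = 2.75454 / 1.044 = 2.63845 years.

2.6384 years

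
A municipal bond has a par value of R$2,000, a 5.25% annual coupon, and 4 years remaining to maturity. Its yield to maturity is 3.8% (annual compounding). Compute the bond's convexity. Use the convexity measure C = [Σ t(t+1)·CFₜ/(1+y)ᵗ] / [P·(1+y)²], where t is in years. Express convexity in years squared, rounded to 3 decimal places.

16.828

With y = 0.038:
  t   CF        PV=CF/(1+0.038)^t    t·PV        t(t+1)·PV
  1       105.00       101.1561       101.1561         202.3121
  2       105.00        97.4529       194.9057         584.7172
  3       105.00        93.8852       281.6557       1,126.6227
  4     2,105.00     1,813.2709     7,253.0835      36,265.4175
  Σ                  2,105.7650     7,830.8010      38,179.0695
P = 2,105.7650.
Convexity = Σ t(t+1)·PV / [P·(1+y)²] = 38,179.0695 / (2,105.7650 × 1.077444) = 16.82754.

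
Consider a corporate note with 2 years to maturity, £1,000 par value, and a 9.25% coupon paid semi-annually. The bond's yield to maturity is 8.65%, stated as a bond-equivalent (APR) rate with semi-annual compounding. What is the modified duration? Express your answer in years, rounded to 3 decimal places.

1.794 years

Periodic yield y = 0.04325. First find Macaulay duration:
  t   CF        PV=CF/(1+0.04325)^t    t·PV
  1        46.25        44.3326        44.3326
  2        46.25        42.4947        84.9894
  3        46.25        40.7330       122.1990
  4     1,046.25       883.2464     3,532.9858
  Σ                  1,010.8068     3,784.5069
P = 1,010.8068; Macaulay duration = 3,784.5069 / 1,010.8068 = 3.74405 half-year periods = 1.87202 years.
Modified duration = D_Mac / (1 + y) = 1.87202 / 1.04325 = 1.79441 years.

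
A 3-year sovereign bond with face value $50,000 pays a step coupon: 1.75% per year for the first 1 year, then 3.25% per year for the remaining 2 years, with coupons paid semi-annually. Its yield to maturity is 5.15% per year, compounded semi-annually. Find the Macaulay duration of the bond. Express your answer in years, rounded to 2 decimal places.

Periodic yield y = 0.02575. Discount each cash flow and weight by its period:
  t   CF        PV=CF/(1+0.02575)^t    t·PV
  1       437.50       426.5172       426.5172
  2       437.50       415.8101       831.6201
  3       812.50       752.8333     2,258.4998
  4       812.50       733.9344     2,935.7378
  5       812.50       715.5101     3,577.5503
  6    50,812.50    43,623.5906   261,741.5437
  Σ                 46,668.1956   271,771.4688
Price P = Σ PV = 46,668.1956.
Macaulay duration = Σ(t·PV) / P = 271,771.4688 / 46,668.1956 = 5.82348 half-year periods.
In years: 5.82348 / 2 = 2.91174 years.

2.91 years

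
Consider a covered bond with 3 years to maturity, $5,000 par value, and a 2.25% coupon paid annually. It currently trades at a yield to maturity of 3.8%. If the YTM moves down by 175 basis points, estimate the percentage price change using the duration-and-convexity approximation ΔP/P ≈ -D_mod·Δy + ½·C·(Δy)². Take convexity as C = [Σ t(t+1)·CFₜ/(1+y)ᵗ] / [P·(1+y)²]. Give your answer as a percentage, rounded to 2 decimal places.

+5.11%

With y = 0.038:
  t   CF        PV=CF/(1+0.038)^t    t·PV        t(t+1)·PV
  1       112.50       108.3815       108.3815         216.7630
  2       112.50       104.4138       208.8276         626.4827
  3     5,112.50     4,571.3162    13,713.9485      54,855.7941
  Σ                  4,784.1115    14,031.1576      55,699.0398
P = 4,784.1115; D_Mac = 2.93287 yrs; D_mod = 2.82550 yrs; C = 10.80567.
Duration effect: -2.82550 × (-0.0175) = +0.049446
Convexity effect: 0.5 × 10.80567 × (-0.0175)² = +0.0016546
ΔP/P ≈ +0.049446 + 0.0016546 = +0.051101 = +5.1101%.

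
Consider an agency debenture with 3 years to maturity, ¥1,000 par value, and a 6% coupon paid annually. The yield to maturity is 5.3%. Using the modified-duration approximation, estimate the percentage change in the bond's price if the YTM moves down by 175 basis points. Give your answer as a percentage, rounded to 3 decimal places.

+4.712%

Periodic yield y = 0.053. Modified duration first:
  t   CF        PV=CF/(1+0.053)^t    t·PV
  1        60.00        56.9801        56.9801
  2        60.00        54.1121       108.2242
  3     1,060.00       907.8639     2,723.5917
  Σ                  1,018.9561     2,888.7960
P = 1,018.9561; D_Mac = 2.83505 yrs; D_mod = 2.83505/(1+0.053) = 2.69236 yrs.
ΔP/P ≈ -D_mod · Δy = -2.69236 × (-0.0175) = +0.047116 = +4.7116%.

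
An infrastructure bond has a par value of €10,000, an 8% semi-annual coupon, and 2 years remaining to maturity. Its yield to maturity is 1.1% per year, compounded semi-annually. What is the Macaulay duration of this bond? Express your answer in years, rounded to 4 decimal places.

Periodic yield y = 0.0055. Discount each cash flow and weight by its period:
  t   CF        PV=CF/(1+0.0055)^t    t·PV
  1       400.00       397.8120       397.8120
  2       400.00       395.6360       791.2721
  3       400.00       393.4719     1,180.4158
  4    10,400.00    10,174.3117    40,697.2469
  Σ                 11,361.2317    43,066.7468
Price P = Σ PV = 11,361.2317.
Macaulay duration = Σ(t·PV) / P = 43,066.7468 / 11,361.2317 = 3.79068 half-year periods.
In years: 3.79068 / 2 = 1.89534 years.

1.8953 years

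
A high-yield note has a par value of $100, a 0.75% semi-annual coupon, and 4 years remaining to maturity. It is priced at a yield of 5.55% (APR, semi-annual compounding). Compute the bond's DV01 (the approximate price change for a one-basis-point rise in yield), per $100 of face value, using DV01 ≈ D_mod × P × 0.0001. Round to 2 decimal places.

Periodic yield y = 0.02775.
  t   CF        PV=CF/(1+0.02775)^t    t·PV
  1        0.375         0.3649         0.3649
  2        0.375         0.3550         0.7100
  3        0.375         0.3454         1.0363
  4        0.375         0.3361         1.3444
  5        0.375         0.3270         1.6352
  6        0.375         0.3182         1.9092
  7        0.375         0.3096         2.1673
  8      100.375        80.6354       645.0831
  Σ                     82.9917       654.2505
P = 82.9917; D_Mac = 7.88333 half-year periods = 3.94166 yrs; D_mod = 3.83523 yrs.
DV01 ≈ 3.83523 × 82.9917 × 0.0001 = 0.031829.

$0.03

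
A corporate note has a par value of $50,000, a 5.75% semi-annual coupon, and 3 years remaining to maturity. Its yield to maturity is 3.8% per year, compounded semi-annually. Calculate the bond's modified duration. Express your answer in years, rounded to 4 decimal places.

Periodic yield y = 0.019. First find Macaulay duration:
  t   CF        PV=CF/(1+0.019)^t    t·PV
  1     1,437.50     1,410.6968     1,410.6968
  2     1,437.50     1,384.3933     2,768.7866
  3     1,437.50     1,358.5803     4,075.7408
  4     1,437.50     1,333.2485     5,332.9942
  5     1,437.50     1,308.3891     6,541.9457
  6    51,437.50    45,944.6290   275,667.7737
  Σ                 52,739.9370   295,797.9377
P = 52,739.9370; Macaulay duration = 295,797.9377 / 52,739.9370 = 5.60861 half-year periods = 2.80431 years.
Modified duration = D_Mac / (1 + y) = 2.80431 / 1.019 = 2.75202 years.

2.7520 years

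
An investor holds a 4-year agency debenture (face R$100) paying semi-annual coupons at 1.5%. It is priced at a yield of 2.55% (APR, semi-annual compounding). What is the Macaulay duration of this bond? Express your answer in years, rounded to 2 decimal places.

Periodic yield y = 0.01275. Discount each cash flow and weight by its period:
  t   CF        PV=CF/(1+0.01275)^t    t·PV
  1         0.75         0.7406         0.7406
  2         0.75         0.7312         1.4625
  3         0.75         0.7220         2.1661
  4         0.75         0.7129         2.8518
  5         0.75         0.7040         3.5198
  6         0.75         0.6951         4.1706
  7         0.75         0.6863         4.8044
  8       100.75        91.0389       728.3113
  Σ                     96.0311       748.0270
Price P = Σ PV = 96.0311.
Macaulay duration = Σ(t·PV) / P = 748.0270 / 96.0311 = 7.78943 half-year periods.
In years: 7.78943 / 2 = 3.89471 years.

3.89 years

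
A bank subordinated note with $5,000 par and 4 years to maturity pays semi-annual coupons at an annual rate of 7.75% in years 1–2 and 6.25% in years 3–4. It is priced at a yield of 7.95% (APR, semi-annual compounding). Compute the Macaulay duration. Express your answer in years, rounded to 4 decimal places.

3.5199 years

Periodic yield y = 0.03975. Discount each cash flow and weight by its period:
  t   CF        PV=CF/(1+0.03975)^t    t·PV
  1       193.75       186.3429       186.3429
  2       193.75       179.2189       358.4378
  3       193.75       172.3673       517.1020
  4       193.75       165.7777       663.1106
  5       156.25       128.5806       642.9029
  6       156.25       123.6649       741.9894
  7       156.25       118.9371       832.5600
  8     5,156.25     3,774.8746    30,198.9971
  Σ                  4,849.7640    34,141.4427
Price P = Σ PV = 4,849.7640.
Macaulay duration = Σ(t·PV) / P = 34,141.4427 / 4,849.7640 = 7.03982 half-year periods.
In years: 7.03982 / 2 = 3.51991 years.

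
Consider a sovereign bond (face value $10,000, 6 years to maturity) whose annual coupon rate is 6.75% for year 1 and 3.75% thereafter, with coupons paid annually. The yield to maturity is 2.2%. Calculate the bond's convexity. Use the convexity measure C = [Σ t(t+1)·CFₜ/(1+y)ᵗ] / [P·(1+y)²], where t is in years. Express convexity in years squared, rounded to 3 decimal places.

With y = 0.022:
  t   CF        PV=CF/(1+0.022)^t    t·PV        t(t+1)·PV
  1       675.00       660.4697       660.4697       1,320.9393
  2       375.00       359.0290       718.0579       2,154.1737
  3       375.00       351.3003     1,053.9010       4,215.6042
  4       375.00       343.7381     1,374.9524       6,874.7622
  5       375.00       336.3387     1,681.6933      10,090.1598
  6    10,375.00     9,105.0583    54,630.3498     382,412.4483
  Σ                 11,155.9340    60,119.4241     407,068.0875
P = 11,155.9340.
Convexity = Σ t(t+1)·PV / [P·(1+y)²] = 407,068.0875 / (11,155.9340 × 1.044484) = 34.93489.

34.935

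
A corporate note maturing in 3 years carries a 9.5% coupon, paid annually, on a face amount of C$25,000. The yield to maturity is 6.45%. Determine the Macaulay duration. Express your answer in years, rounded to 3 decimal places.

2.757 years

Periodic yield y = 0.0645. Discount each cash flow and weight by its year:
  t   CF        PV=CF/(1+0.0645)^t    t·PV
  1     2,375.00     2,231.0944     2,231.0944
  2     2,375.00     2,095.9083     4,191.8166
  3    27,375.00    22,694.3177    68,082.9531
  Σ                 27,021.3204    74,505.8642
Price P = Σ PV = 27,021.3204.
Macaulay duration = Σ(t·PV) / P = 74,505.8642 / 27,021.3204 = 2.75730 years.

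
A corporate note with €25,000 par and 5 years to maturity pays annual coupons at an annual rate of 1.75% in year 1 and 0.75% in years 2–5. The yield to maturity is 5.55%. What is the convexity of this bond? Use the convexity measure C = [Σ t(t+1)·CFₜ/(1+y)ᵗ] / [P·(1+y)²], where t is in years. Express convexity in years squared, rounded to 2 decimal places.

26.03

With y = 0.0555:
  t   CF        PV=CF/(1+0.0555)^t    t·PV        t(t+1)·PV
  1       437.50       414.4955       414.4955         828.9910
  2       187.50       168.3003       336.6005       1,009.8016
  3       187.50       159.4507       478.3522       1,913.4090
  4       187.50       151.0666       604.2662       3,021.3311
  5    25,187.50    19,226.2186    96,131.0929     576,786.5572
  Σ                 20,119.5316    97,964.8073     583,560.0898
P = 20,119.5316.
Convexity = Σ t(t+1)·PV / [P·(1+y)²] = 583,560.0898 / (20,119.5316 × 1.114080) = 26.03462.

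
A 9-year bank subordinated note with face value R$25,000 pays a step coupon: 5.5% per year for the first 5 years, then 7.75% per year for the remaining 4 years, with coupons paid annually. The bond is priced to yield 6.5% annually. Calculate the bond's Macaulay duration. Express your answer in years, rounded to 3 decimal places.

7.276 years

Periodic yield y = 0.065. Discount each cash flow and weight by its year:
  t   CF        PV=CF/(1+0.065)^t    t·PV
  1     1,375.00     1,291.0798     1,291.0798
  2     1,375.00     1,212.2815     2,424.5630
  3     1,375.00     1,138.2925     3,414.8775
  4     1,375.00     1,068.8192     4,275.2770
  5     1,375.00     1,003.5862     5,017.9308
  6     1,937.50     1,327.8349     7,967.0091
  7     1,937.50     1,246.7933     8,727.5530
  8     1,937.50     1,170.6979     9,365.5834
  9    26,937.50    15,283.0776   137,547.6982
  Σ                 24,742.4629   180,031.5718
Price P = Σ PV = 24,742.4629.
Macaulay duration = Σ(t·PV) / P = 180,031.5718 / 24,742.4629 = 7.27622 years.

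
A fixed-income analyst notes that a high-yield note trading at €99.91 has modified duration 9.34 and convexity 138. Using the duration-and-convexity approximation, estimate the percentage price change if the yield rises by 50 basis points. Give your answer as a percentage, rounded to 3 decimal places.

-4.498%

Duration effect: -D_mod·Δy = -9.34 × (+0.005) = -0.046700
Convexity effect: ½·C·(Δy)² = 0.5 × 138 × (0.005)² = +0.0017250
ΔP/P ≈ -0.046700 + 0.0017250 = -0.044975
= -4.4975%.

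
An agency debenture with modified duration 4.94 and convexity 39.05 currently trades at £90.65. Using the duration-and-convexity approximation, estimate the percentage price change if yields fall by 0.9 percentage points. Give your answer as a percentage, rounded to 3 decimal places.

+4.604%

Duration effect: -D_mod·Δy = -4.94 × (-0.009) = +0.044460
Convexity effect: ½·C·(Δy)² = 0.5 × 39.05 × (-0.009)² = +0.001581525
ΔP/P ≈ +0.044460 + 0.001581525 = +0.046041525
= +4.6041525%.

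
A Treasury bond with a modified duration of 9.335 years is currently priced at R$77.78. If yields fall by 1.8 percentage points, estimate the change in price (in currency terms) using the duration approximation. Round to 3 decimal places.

Duration approximation: ΔP/P ≈ -D_mod · Δy = -9.335 × (-0.018) = +0.168030.
ΔP ≈ 77.78 × (+0.168030) = +13.0693734.

+R$13.069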